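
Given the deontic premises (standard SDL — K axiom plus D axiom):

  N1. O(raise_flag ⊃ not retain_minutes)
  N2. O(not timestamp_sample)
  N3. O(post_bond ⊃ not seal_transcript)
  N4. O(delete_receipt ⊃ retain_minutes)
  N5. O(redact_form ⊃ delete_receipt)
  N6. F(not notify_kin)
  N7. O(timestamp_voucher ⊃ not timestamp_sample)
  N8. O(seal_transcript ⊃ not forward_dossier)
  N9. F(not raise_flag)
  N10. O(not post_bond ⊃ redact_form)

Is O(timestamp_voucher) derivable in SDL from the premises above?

Premise 7 is O(timestamp_voucher ⊃ not timestamp_sample); even if O(not timestamp_sample) held, inferring O(timestamp_voucher) would be affirming the consequent — invalid.
No other premise forces O(timestamp_voucher). An ideal world satisfying every premise can still have timestamp_voucher false, so O(timestamp_voucher) is not derivable.

No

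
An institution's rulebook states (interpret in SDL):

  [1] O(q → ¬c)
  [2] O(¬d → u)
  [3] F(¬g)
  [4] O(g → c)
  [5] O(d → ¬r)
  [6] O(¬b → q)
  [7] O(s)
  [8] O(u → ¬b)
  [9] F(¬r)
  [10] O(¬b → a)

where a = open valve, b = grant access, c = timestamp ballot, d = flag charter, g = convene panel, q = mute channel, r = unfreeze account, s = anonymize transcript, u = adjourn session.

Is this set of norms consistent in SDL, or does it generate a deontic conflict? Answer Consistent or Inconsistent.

Inconsistent

Premise 3, F(¬g), is equivalent to O(g).
Applying K to premise 4 (O(g → c)) and O(g) yields O(c).
Premise 1 is O(q → ¬c); contrapositively O(c → ¬q). Since O(c) holds, K gives O(¬q).
Premise 6, O(¬b → q), contraposes to O(¬q → b); with O(¬q) we get O(b).
The contrapositive of premise 8 (O(u → ¬b)) is O(b → ¬u), and O(b) is already established, so O(¬u).
Premise 2, O(¬d → u), contraposes to O(¬u → d); with O(¬u) we get O(d).
From O(d) and premise 5, O(d → ¬r), we obtain O(¬r).
However, F(¬r) at premise 9 amounts to O(r).
We now have both O(¬r) and O(r) — r is simultaneously obligatory and forbidden, violating the D-axiom.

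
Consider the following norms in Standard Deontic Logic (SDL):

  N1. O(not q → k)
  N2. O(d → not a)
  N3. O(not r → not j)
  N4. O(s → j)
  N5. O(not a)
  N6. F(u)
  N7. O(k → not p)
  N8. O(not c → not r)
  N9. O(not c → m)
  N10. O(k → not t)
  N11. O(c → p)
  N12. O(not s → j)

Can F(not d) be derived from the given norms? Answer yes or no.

No

Premise 2 is O(d → not a); even if O(not a) held, inferring O(d) would be affirming the consequent — invalid.
No other premise forces O(d). An ideal world satisfying every premise can still have not d true, so F(not d) is not derivable.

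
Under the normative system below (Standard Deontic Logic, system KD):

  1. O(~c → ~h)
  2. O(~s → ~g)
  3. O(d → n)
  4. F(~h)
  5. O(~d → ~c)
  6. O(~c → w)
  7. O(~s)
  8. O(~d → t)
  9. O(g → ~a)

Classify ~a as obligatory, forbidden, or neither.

Neither

Premise 9 is O(g → ~a), but O(g) is not derivable from the premises, so it does not yield O(~a).
No premise or chain of K-axiom applications forces O(~a), and none forces O(a). So ~a is neither obligatory nor forbidden under these norms.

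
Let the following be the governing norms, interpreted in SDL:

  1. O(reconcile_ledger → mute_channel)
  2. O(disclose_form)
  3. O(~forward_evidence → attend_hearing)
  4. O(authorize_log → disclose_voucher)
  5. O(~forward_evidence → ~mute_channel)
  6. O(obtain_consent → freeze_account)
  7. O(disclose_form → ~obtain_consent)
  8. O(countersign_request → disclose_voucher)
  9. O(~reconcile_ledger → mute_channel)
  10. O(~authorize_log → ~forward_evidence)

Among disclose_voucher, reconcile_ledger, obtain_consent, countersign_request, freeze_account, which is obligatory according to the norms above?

By case analysis on ~reconcile_ledger: premise 9 gives O(~reconcile_ledger → mute_channel) and premise 1 gives O(reconcile_ledger → mute_channel), so O(mute_channel) either way.
The contrapositive of premise 5 (O(~forward_evidence → ~mute_channel)) is O(mute_channel → forward_evidence), and O(mute_channel) is already established, so O(forward_evidence).
Premise 10 is O(~authorize_log → ~forward_evidence); contrapositively O(forward_evidence → authorize_log). Since O(forward_evidence) holds, K gives O(authorize_log).
From O(authorize_log) and premise 4, O(authorize_log → disclose_voucher), we obtain O(disclose_voucher).
So O(disclose_voucher) holds — disclose_voucher is obligatory. None of the other listed options is made obligatory by any chain of premises.

disclose_voucher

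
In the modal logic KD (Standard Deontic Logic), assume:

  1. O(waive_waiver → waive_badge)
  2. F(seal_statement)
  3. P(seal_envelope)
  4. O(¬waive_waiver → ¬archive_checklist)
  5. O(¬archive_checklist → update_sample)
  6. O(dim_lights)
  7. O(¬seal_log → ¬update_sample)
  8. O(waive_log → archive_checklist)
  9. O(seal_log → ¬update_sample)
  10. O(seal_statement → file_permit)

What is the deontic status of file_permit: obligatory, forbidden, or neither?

Premise 10 is O(seal_statement → file_permit), but O(seal_statement) is not derivable from the premises, so it does not yield O(file_permit).
No premise or chain of K-axiom applications forces O(file_permit), and none forces O(¬file_permit). So file_permit is neither obligatory nor forbidden under these norms.

Neither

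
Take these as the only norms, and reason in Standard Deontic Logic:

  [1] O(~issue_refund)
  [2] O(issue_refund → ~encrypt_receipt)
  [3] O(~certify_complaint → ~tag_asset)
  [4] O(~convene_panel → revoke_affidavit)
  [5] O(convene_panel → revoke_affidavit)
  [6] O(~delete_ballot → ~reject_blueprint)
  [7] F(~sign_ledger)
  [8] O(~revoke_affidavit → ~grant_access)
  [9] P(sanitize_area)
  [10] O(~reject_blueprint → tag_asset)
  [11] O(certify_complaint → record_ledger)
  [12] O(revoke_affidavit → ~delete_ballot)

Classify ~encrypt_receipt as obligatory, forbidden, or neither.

Premise 2 is O(issue_refund → ~encrypt_receipt), but O(issue_refund) is not derivable from the premises, so it does not yield O(~encrypt_receipt).
No premise or chain of K-axiom applications forces O(~encrypt_receipt), and none forces O(encrypt_receipt). So ~encrypt_receipt is neither obligatory nor forbidden under these norms.

Neither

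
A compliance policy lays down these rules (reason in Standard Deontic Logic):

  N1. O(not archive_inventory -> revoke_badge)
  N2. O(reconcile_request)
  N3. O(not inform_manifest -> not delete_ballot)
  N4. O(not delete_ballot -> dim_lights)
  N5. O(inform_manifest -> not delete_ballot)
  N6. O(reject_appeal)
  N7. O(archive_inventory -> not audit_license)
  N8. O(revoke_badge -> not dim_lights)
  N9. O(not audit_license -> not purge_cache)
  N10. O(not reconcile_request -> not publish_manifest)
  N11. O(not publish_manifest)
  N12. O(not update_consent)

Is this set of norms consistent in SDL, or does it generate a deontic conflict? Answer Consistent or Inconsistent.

Consistent

Premise 10 is O(not reconcile_request -> not publish_manifest); even if O(not publish_manifest) held, inferring O(not reconcile_request) would be affirming the consequent — invalid.
So O(not reconcile_request) is not derivable, and the apparent clash with O(reconcile_request) does not arise.
A world satisfying every obligation exists (e.g. archive_inventory=true, audit_license=false, delete_ballot=false, dim_lights=true, inform_manifest=false, publish_manifest=false, purge_cache=false, reconcile_request=true, reject_appeal=true, revoke_badge=false, update_consent=false); no atom is both obligatory and forbidden, so the set is consistent.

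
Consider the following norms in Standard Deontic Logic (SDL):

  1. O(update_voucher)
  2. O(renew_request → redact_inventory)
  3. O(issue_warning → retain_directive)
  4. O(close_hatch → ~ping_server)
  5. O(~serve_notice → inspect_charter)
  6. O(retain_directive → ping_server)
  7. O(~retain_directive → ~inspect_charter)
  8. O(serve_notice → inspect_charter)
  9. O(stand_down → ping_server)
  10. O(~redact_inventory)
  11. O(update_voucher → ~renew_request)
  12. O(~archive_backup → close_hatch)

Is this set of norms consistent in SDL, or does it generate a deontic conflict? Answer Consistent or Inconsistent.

Consistent

Premise 2 is O(renew_request → redact_inventory), but O(renew_request) is not derivable from the premises, so it does not yield O(redact_inventory).
So O(redact_inventory) is not derivable, and the apparent clash with O(~redact_inventory) does not arise.
A world satisfying every obligation exists (e.g. archive_backup=true, close_hatch=false, inspect_charter=true, issue_warning=false, ping_server=true, redact_inventory=false, renew_request=false, retain_directive=true, serve_notice=false, stand_down=false, update_voucher=true); no atom is both obligatory and forbidden, so the set is consistent.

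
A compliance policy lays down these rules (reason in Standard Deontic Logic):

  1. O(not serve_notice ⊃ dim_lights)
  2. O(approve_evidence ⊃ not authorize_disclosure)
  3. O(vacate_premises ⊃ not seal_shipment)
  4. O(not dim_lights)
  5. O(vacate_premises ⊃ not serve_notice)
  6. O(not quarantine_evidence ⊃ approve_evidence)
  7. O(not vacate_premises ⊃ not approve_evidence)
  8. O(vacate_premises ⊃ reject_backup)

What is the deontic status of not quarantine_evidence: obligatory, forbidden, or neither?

Forbidden

From premise 4 we have O(not dim_lights).
The contrapositive of premise 1 (O(not serve_notice ⊃ dim_lights)) is O(not dim_lights ⊃ serve_notice), and O(not dim_lights) is already established, so O(serve_notice).
Premise 5 is O(vacate_premises ⊃ not serve_notice); contrapositively O(serve_notice ⊃ not vacate_premises). Since O(serve_notice) holds, K gives O(not vacate_premises).
With premise 7, O(not vacate_premises ⊃ not approve_evidence), the K-axiom yields O(not approve_evidence).
Premise 6 is O(not quarantine_evidence ⊃ approve_evidence); contrapositively O(not approve_evidence ⊃ quarantine_evidence). Since O(not approve_evidence) holds, K gives O(quarantine_evidence).
Premises 2, 3, 8 do not contribute to this derivation.
Thus O(quarantine_evidence), which is F(not quarantine_evidence): not quarantine_evidence is forbidden.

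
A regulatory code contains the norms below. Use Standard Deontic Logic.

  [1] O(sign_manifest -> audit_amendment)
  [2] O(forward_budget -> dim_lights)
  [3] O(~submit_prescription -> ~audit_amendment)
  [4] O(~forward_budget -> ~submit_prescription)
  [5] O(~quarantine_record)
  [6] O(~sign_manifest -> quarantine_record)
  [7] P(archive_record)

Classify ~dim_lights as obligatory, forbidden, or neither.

Premise 5 gives O(~quarantine_record).
Premise 6 is O(~sign_manifest -> quarantine_record); contrapositively O(~quarantine_record -> sign_manifest). Since O(~quarantine_record) holds, K gives O(sign_manifest).
Premise 1 is O(sign_manifest -> audit_amendment); since O(sign_manifest), deontic closure gives O(audit_amendment).
Premise 3, O(~submit_prescription -> ~audit_amendment), contraposes to O(audit_amendment -> submit_prescription); with O(audit_amendment) we get O(submit_prescription).
The contrapositive of premise 4 (O(~forward_budget -> ~submit_prescription)) is O(submit_prescription -> forward_budget), and O(submit_prescription) is already established, so O(forward_budget).
With premise 2, O(forward_budget -> dim_lights), the K-axiom yields O(dim_lights).
Premise 7 does not contribute to this derivation.
Thus O(dim_lights), which is F(~dim_lights): ~dim_lights is forbidden.

Forbidden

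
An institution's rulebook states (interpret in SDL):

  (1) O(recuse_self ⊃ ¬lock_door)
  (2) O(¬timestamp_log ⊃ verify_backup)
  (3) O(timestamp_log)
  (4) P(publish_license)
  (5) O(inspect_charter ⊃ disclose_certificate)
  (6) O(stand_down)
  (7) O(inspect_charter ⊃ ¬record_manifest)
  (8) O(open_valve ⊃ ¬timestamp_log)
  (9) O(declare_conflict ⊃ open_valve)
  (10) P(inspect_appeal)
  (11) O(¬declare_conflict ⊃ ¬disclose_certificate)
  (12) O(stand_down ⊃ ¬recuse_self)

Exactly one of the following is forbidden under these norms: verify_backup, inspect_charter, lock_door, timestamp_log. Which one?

Premise 3 gives O(timestamp_log).
The contrapositive of premise 8 (O(open_valve ⊃ ¬timestamp_log)) is O(timestamp_log ⊃ ¬open_valve), and O(timestamp_log) is already established, so O(¬open_valve).
Premise 9, O(declare_conflict ⊃ open_valve), contraposes to O(¬open_valve ⊃ ¬declare_conflict); with O(¬open_valve) we get O(¬declare_conflict).
From O(¬declare_conflict) and premise 11, O(¬declare_conflict ⊃ ¬disclose_certificate), we obtain O(¬disclose_certificate).
Premise 5 is O(inspect_charter ⊃ disclose_certificate); contrapositively O(¬disclose_certificate ⊃ ¬inspect_charter). Since O(¬disclose_certificate) holds, K gives O(¬inspect_charter).
So O(¬inspect_charter) holds, i.e. inspect_charter is forbidden. None of the other listed options is forbidden under the premises.

inspect_charter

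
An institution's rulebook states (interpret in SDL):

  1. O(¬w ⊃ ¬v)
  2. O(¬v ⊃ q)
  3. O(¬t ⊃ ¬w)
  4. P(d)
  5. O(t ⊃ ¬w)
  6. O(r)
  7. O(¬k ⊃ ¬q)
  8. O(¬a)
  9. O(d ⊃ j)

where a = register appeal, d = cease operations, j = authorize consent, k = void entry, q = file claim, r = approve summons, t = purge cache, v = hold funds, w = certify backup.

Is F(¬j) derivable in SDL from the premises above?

No

Premise 9 is O(d ⊃ j), but O(d) is not derivable from the premises (the permission P(d) asserts only ¬O(¬d), not O(d)), so it does not yield O(j).
No other premise forces O(j). An ideal world satisfying every premise can still have ¬j true, so F(¬j) is not derivable.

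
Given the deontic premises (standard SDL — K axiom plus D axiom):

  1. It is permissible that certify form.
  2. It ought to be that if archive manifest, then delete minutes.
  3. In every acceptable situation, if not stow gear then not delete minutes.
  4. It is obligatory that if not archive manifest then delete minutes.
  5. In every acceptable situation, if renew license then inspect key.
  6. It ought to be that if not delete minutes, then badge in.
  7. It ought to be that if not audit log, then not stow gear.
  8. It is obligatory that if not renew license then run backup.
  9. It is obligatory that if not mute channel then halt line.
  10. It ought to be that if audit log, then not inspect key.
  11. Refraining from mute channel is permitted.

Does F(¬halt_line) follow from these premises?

No

Premise 9 is O(¬mute_channel → halt_line), but O(¬mute_channel) is not derivable from the premises (the permission P(¬mute_channel) asserts only ¬O(mute_channel), not O(¬mute_channel)), so it does not yield O(halt_line).
No other premise forces O(halt_line). An ideal world satisfying every premise can still have ¬halt_line true, so F(¬halt_line) is not derivable.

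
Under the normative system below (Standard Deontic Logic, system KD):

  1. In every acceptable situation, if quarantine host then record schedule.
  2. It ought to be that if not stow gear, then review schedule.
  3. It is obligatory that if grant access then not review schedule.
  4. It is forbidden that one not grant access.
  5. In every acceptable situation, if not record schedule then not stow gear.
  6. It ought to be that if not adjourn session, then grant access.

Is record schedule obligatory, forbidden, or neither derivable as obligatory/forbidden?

Premise 4, F(¬grant_access), is equivalent to O(grant_access).
From O(grant_access) and premise 3, O(grant_access → ¬review_schedule), we obtain O(¬review_schedule).
Premise 2 is O(¬stow_gear → review_schedule); contrapositively O(¬review_schedule → stow_gear). Since O(¬review_schedule) holds, K gives O(stow_gear).
The contrapositive of premise 5 (O(¬record_schedule → ¬stow_gear)) is O(stow_gear → record_schedule), and O(stow_gear) is already established, so O(record_schedule).
Premises 1, 6 do not contribute to this derivation.
Hence record_schedule is obligatory.

Obligatory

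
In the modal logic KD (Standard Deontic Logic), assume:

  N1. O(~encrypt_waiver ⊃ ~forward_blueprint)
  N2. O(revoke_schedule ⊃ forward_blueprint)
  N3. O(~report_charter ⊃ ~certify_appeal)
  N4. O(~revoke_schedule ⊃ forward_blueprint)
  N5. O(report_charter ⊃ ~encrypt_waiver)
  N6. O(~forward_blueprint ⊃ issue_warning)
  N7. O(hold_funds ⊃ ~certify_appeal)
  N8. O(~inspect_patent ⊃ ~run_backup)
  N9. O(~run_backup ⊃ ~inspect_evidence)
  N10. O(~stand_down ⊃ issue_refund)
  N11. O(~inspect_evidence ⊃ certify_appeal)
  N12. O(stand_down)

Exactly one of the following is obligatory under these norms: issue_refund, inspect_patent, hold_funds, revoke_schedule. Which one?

Premises 2 and 4 are O(revoke_schedule ⊃ forward_blueprint) and O(~revoke_schedule ⊃ forward_blueprint); every ideal world satisfies revoke_schedule or ~revoke_schedule, so in either case forward_blueprint holds — hence O(forward_blueprint).
The contrapositive of premise 1 (O(~encrypt_waiver ⊃ ~forward_blueprint)) is O(forward_blueprint ⊃ encrypt_waiver), and O(forward_blueprint) is already established, so O(encrypt_waiver).
Premise 5, O(report_charter ⊃ ~encrypt_waiver), contraposes to O(encrypt_waiver ⊃ ~report_charter); with O(encrypt_waiver) we get O(~report_charter).
Applying K to premise 3 (O(~report_charter ⊃ ~certify_appeal)) and O(~report_charter) yields O(~certify_appeal).
The contrapositive of premise 11 (O(~inspect_evidence ⊃ certify_appeal)) is O(~certify_appeal ⊃ inspect_evidence), and O(~certify_appeal) is already established, so O(inspect_evidence).
Premise 9, O(~run_backup ⊃ ~inspect_evidence), contraposes to O(inspect_evidence ⊃ run_backup); with O(inspect_evidence) we get O(run_backup).
The contrapositive of premise 8 (O(~inspect_patent ⊃ ~run_backup)) is O(run_backup ⊃ inspect_patent), and O(run_backup) is already established, so O(inspect_patent).
So O(inspect_patent) holds — inspect_patent is obligatory. None of the other listed options is made obligatory by any chain of premises.

inspect_patent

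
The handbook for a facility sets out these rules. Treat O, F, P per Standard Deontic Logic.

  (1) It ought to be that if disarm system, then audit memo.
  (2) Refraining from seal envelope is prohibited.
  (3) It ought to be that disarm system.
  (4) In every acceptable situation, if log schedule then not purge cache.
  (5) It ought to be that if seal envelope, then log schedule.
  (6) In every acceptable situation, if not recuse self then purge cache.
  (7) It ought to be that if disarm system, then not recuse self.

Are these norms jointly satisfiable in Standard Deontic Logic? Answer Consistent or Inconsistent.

Inconsistent

F(¬seal_envelope) at premise 2 means O(seal_envelope).
From O(seal_envelope) and premise 5, O(seal_envelope → log_schedule), we obtain O(log_schedule).
With premise 4, O(log_schedule → ¬purge_cache), the K-axiom yields O(¬purge_cache).
Premise 6, O(¬recuse_self → purge_cache), contraposes to O(¬purge_cache → recuse_self); with O(¬purge_cache) we get O(recuse_self).
The contrapositive of premise 7 (O(disarm_system → ¬recuse_self)) is O(recuse_self → ¬disarm_system), and O(recuse_self) is already established, so O(¬disarm_system).
Yet premise 3 states O(disarm_system).
We now have both O(¬disarm_system) and O(disarm_system) — disarm_system is simultaneously obligatory and forbidden, violating the D-axiom.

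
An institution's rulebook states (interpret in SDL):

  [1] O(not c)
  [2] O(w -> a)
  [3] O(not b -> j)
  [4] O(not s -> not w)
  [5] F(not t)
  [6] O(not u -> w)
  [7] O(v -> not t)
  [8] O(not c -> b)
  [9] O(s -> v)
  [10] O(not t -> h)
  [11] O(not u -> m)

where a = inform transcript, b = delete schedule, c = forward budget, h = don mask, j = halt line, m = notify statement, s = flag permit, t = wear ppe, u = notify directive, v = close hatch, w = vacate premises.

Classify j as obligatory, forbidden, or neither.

Neither

Premise 3 is O(not b -> j), but O(not b) is not derivable from the premises, so it does not yield O(j).
No premise or chain of K-axiom applications forces O(j), and none forces O(not j). So j is neither obligatory nor forbidden under these norms.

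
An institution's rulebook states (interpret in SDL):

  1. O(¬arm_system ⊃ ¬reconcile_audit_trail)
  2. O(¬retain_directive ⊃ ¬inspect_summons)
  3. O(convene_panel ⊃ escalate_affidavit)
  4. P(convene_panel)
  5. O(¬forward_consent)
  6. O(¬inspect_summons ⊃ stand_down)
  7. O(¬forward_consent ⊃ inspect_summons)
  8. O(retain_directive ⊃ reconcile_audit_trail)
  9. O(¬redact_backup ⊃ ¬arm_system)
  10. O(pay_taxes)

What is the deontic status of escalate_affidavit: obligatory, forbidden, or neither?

Premise 3 is O(convene_panel ⊃ escalate_affidavit), but O(convene_panel) is not derivable from the premises (the permission P(convene_panel) asserts only ¬O(¬convene_panel), not O(convene_panel)), so it does not yield O(escalate_affidavit).
No premise or chain of K-axiom applications forces O(escalate_affidavit), and none forces O(¬escalate_affidavit). So escalate_affidavit is neither obligatory nor forbidden under these norms.

Neither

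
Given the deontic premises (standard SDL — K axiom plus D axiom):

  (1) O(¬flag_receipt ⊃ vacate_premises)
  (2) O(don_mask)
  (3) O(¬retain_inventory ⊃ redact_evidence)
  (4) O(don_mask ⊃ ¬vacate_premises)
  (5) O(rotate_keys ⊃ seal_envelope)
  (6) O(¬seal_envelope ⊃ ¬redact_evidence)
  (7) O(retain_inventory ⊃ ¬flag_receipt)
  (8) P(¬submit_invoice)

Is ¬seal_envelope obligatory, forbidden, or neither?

Forbidden

Premise 2 gives O(don_mask).
Premise 4 is O(don_mask ⊃ ¬vacate_premises); since O(don_mask), deontic closure gives O(¬vacate_premises).
Premise 1 is O(¬flag_receipt ⊃ vacate_premises); contrapositively O(¬vacate_premises ⊃ flag_receipt). Since O(¬vacate_premises) holds, K gives O(flag_receipt).
Premise 7, O(retain_inventory ⊃ ¬flag_receipt), contraposes to O(flag_receipt ⊃ ¬retain_inventory); with O(flag_receipt) we get O(¬retain_inventory).
Premise 3 is O(¬retain_inventory ⊃ redact_evidence); since O(¬retain_inventory), deontic closure gives O(redact_evidence).
Premise 6 is O(¬seal_envelope ⊃ ¬redact_evidence); contrapositively O(redact_evidence ⊃ seal_envelope). Since O(redact_evidence) holds, K gives O(seal_envelope).
Premises 5, 8 do not contribute to this derivation.
Thus O(seal_envelope), which is F(¬seal_envelope): ¬seal_envelope is forbidden.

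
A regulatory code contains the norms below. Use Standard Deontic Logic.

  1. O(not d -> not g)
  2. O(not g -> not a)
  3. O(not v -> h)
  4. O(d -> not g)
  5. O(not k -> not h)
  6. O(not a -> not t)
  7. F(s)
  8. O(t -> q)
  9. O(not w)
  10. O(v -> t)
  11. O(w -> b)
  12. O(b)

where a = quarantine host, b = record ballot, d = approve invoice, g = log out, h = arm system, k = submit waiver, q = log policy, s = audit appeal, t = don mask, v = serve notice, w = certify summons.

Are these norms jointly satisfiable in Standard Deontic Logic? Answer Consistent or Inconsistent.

Premise 11 is O(w -> b); even if O(b) held, inferring O(w) would be affirming the consequent — invalid.
So O(w) is not derivable, and the apparent clash with O(not w) does not arise.
A world satisfying every obligation exists (e.g. a=false, b=true, d=false, g=false, h=true, k=true, q=false, s=false, t=false, v=false, w=false); no atom is both obligatory and forbidden, so the set is consistent.

Consistent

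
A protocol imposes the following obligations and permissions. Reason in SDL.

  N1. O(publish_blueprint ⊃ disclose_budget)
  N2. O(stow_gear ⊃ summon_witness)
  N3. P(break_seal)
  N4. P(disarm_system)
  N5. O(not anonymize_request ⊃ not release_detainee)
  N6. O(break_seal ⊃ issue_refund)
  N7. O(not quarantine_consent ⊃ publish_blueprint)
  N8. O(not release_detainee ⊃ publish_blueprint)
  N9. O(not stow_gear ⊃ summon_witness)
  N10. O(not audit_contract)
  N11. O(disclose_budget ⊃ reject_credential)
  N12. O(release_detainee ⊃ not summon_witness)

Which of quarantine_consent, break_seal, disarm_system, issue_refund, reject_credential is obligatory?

reject_credential

Premises 2 and 9 are O(stow_gear ⊃ summon_witness) and O(not stow_gear ⊃ summon_witness); every ideal world satisfies stow_gear or not stow_gear, so in either case summon_witness holds — hence O(summon_witness).
Premise 12 is O(release_detainee ⊃ not summon_witness); contrapositively O(summon_witness ⊃ not release_detainee). Since O(summon_witness) holds, K gives O(not release_detainee).
From O(not release_detainee) and premise 8, O(not release_detainee ⊃ publish_blueprint), we obtain O(publish_blueprint).
Applying K to premise 1 (O(publish_blueprint ⊃ disclose_budget)) and O(publish_blueprint) yields O(disclose_budget).
From O(disclose_budget) and premise 11, O(disclose_budget ⊃ reject_credential), we obtain O(reject_credential).
So O(reject_credential) holds — reject_credential is obligatory. None of the other listed options is made obligatory by any chain of premises.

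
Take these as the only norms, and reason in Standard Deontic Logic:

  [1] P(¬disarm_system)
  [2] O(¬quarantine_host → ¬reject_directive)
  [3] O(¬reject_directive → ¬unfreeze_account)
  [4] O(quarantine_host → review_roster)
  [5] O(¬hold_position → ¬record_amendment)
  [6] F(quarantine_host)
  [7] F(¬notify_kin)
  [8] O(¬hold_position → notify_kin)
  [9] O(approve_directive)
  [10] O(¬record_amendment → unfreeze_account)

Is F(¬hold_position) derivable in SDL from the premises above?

Premise 6 is F(quarantine_host), i.e. O(¬quarantine_host).
Premise 2 is O(¬quarantine_host → ¬reject_directive); since O(¬quarantine_host), deontic closure gives O(¬reject_directive).
Applying K to premise 3 (O(¬reject_directive → ¬unfreeze_account)) and O(¬reject_directive) yields O(¬unfreeze_account).
Premise 10, O(¬record_amendment → unfreeze_account), contraposes to O(¬unfreeze_account → record_amendment); with O(¬unfreeze_account) we get O(record_amendment).
The contrapositive of premise 5 (O(¬hold_position → ¬record_amendment)) is O(record_amendment → hold_position), and O(record_amendment) is already established, so O(hold_position).
Premises 1, 4, 7, 8, 9 do not contribute to this derivation.
So O(hold_position) holds, i.e. F(¬hold_position). The claim follows.

Yes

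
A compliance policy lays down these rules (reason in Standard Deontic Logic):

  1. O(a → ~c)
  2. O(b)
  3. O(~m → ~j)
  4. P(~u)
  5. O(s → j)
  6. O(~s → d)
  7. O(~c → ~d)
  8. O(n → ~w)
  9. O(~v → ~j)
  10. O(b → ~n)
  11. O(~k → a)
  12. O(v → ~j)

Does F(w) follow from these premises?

No

Premise 8 is O(n → ~w), but O(n) is not derivable from the premises, so it does not yield O(~w).
No other premise forces O(~w). An ideal world satisfying every premise can still have w true, so F(w) is not derivable.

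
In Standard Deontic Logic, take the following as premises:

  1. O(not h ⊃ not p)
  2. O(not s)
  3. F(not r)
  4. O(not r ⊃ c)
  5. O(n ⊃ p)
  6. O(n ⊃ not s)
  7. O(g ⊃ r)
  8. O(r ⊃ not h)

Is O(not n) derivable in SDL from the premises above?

Yes

Premise 3, F(not r), is equivalent to O(r).
With premise 8, O(r ⊃ not h), the K-axiom yields O(not h).
Applying K to premise 1 (O(not h ⊃ not p)) and O(not h) yields O(not p).
Premise 5, O(n ⊃ p), contraposes to O(not p ⊃ not n); with O(not p) we get O(not n).
Premises 2, 4, 6, 7 do not contribute to this derivation.
So O(not n) follows.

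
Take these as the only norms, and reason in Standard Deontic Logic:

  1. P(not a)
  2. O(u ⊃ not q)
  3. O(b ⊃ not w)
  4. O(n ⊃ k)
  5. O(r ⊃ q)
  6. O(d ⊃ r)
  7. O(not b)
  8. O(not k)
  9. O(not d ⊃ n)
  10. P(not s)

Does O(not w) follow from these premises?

No

Premise 3 is O(b ⊃ not w), but O(b) is not derivable from the premises, so it does not yield O(not w).
No other premise forces O(not w). An ideal world satisfying every premise can still have not w false, so O(not w) is not derivable.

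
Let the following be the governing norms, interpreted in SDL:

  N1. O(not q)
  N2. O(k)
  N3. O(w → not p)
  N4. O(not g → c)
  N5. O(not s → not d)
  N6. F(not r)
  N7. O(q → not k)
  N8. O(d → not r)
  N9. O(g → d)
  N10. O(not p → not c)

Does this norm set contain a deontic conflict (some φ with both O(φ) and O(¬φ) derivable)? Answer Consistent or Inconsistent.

Consistent

Premise 7 is O(q → not k), but O(q) is not derivable from the premises, so it does not yield O(not k).
So O(not k) is not derivable, and the apparent clash with O(k) does not arise.
A world satisfying every obligation exists (e.g. c=true, d=false, g=false, k=true, p=true, q=false, r=true, s=false, w=false); no atom is both obligatory and forbidden, so the set is consistent.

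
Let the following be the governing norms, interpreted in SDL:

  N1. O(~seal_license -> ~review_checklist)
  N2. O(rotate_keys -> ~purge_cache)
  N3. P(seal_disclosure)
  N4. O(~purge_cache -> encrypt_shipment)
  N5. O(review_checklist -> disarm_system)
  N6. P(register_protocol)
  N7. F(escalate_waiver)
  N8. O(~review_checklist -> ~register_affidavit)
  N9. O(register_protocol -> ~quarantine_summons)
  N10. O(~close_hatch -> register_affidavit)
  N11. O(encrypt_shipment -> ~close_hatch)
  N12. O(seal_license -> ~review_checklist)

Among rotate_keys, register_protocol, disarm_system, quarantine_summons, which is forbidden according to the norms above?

rotate_keys

Premises 1 and 12 cover both cases: O(~seal_license -> ~review_checklist) and O(seal_license -> ~review_checklist). Since ~seal_license ∨ seal_license is a tautology, O(~review_checklist) follows.
From O(~review_checklist) and premise 8, O(~review_checklist -> ~register_affidavit), we obtain O(~register_affidavit).
The contrapositive of premise 10 (O(~close_hatch -> register_affidavit)) is O(~register_affidavit -> close_hatch), and O(~register_affidavit) is already established, so O(close_hatch).
Premise 11 is O(encrypt_shipment -> ~close_hatch); contrapositively O(close_hatch -> ~encrypt_shipment). Since O(close_hatch) holds, K gives O(~encrypt_shipment).
Premise 4 is O(~purge_cache -> encrypt_shipment); contrapositively O(~encrypt_shipment -> purge_cache). Since O(~encrypt_shipment) holds, K gives O(purge_cache).
Premise 2, O(rotate_keys -> ~purge_cache), contraposes to O(purge_cache -> ~rotate_keys); with O(purge_cache) we get O(~rotate_keys).
So O(~rotate_keys) holds, i.e. rotate_keys is forbidden. None of the other listed options is forbidden under the premises.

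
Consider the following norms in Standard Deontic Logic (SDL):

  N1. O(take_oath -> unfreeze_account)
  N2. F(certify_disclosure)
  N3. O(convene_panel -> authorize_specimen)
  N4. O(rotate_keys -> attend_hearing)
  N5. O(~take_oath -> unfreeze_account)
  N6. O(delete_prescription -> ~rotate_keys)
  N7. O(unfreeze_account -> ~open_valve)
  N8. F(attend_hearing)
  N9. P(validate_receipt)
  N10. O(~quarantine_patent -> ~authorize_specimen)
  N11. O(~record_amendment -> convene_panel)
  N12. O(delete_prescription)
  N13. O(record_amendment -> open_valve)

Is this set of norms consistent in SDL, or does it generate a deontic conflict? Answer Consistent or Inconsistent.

Premise 4 is O(rotate_keys -> attend_hearing), but O(rotate_keys) is not derivable from the premises, so it does not yield O(attend_hearing).
So O(attend_hearing) is not derivable, and the apparent clash with O(~attend_hearing) does not arise.
A world satisfying every obligation exists (e.g. attend_hearing=false, authorize_specimen=true, certify_disclosure=false, convene_panel=true, delete_prescription=true, open_valve=false, quarantine_patent=true, record_amendment=false, rotate_keys=false, take_oath=false, unfreeze_account=true, validate_receipt=false); no atom is both obligatory and forbidden, so the set is consistent.

Consistent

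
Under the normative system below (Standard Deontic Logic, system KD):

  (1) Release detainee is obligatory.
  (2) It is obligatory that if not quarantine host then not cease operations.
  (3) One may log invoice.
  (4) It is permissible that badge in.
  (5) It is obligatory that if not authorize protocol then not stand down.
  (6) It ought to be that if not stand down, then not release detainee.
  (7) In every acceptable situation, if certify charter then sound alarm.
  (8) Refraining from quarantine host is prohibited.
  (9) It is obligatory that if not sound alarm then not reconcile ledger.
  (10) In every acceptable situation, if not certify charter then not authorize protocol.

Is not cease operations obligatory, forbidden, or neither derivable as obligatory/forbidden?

Neither

Premise 2 is O(¬quarantine_host → ¬cease_operations), but O(¬quarantine_host) is not derivable from the premises, so it does not yield O(¬cease_operations).
No premise or chain of K-axiom applications forces O(¬cease_operations), and none forces O(cease_operations). So ¬cease_operations is neither obligatory nor forbidden under these norms.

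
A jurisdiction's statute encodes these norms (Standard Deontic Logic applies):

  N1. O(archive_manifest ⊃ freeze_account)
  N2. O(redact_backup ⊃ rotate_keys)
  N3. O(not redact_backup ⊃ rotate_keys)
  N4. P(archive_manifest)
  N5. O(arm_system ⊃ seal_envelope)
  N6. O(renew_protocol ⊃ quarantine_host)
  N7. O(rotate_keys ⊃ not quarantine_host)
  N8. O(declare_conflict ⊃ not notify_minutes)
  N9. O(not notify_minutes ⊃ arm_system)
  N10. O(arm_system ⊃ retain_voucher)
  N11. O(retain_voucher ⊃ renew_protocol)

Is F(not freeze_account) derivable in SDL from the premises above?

No

Premise 1 is O(archive_manifest ⊃ freeze_account), but O(archive_manifest) is not derivable from the premises (the permission P(archive_manifest) asserts only not O(not archive_manifest), not O(archive_manifest)), so it does not yield O(freeze_account).
No other premise forces O(freeze_account). An ideal world satisfying every premise can still have not freeze_account true, so F(not freeze_account) is not derivable.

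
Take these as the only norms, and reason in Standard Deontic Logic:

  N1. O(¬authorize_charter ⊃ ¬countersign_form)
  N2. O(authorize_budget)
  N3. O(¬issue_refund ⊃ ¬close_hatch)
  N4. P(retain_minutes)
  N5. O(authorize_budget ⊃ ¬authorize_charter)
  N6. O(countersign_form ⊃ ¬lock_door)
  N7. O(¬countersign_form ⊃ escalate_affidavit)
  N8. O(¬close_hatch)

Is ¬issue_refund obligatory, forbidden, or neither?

Premise 3 is O(¬issue_refund ⊃ ¬close_hatch); even if O(¬close_hatch) held, inferring O(¬issue_refund) would be affirming the consequent — invalid.
No premise or chain of K-axiom applications forces O(¬issue_refund), and none forces O(issue_refund). So ¬issue_refund is neither obligatory nor forbidden under these norms.

Neither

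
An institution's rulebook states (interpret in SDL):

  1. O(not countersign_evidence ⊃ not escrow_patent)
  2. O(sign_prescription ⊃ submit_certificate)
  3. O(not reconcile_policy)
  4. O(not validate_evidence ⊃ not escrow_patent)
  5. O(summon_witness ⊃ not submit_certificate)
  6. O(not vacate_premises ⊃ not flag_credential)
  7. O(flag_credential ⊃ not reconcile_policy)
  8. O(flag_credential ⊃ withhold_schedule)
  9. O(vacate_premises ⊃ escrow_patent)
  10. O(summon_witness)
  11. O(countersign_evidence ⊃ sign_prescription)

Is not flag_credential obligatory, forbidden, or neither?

Obligatory

Premise 10 states O(summon_witness) outright.
Applying K to premise 5 (O(summon_witness ⊃ not submit_certificate)) and O(summon_witness) yields O(not submit_certificate).
Premise 2, O(sign_prescription ⊃ submit_certificate), contraposes to O(not submit_certificate ⊃ not sign_prescription); with O(not submit_certificate) we get O(not sign_prescription).
Premise 11 is O(countersign_evidence ⊃ sign_prescription); contrapositively O(not sign_prescription ⊃ not countersign_evidence). Since O(not sign_prescription) holds, K gives O(not countersign_evidence).
With premise 1, O(not countersign_evidence ⊃ not escrow_patent), the K-axiom yields O(not escrow_patent).
Premise 9 is O(vacate_premises ⊃ escrow_patent); contrapositively O(not escrow_patent ⊃ not vacate_premises). Since O(not escrow_patent) holds, K gives O(not vacate_premises).
Premise 6 is O(not vacate_premises ⊃ not flag_credential); since O(not vacate_premises), deontic closure gives O(not flag_credential).
Premises 3, 4, 7, 8 do not contribute to this derivation.
Hence not flag_credential is obligatory.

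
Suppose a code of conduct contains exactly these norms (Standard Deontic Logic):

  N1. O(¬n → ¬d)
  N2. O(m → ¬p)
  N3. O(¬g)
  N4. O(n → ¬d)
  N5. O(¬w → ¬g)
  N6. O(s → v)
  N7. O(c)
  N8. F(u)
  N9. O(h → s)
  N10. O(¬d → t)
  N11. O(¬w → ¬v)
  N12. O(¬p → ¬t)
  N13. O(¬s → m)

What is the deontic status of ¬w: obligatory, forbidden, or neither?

Forbidden

By case analysis on ¬n: premise 1 gives O(¬n → ¬d) and premise 4 gives O(n → ¬d), so O(¬d) either way.
From O(¬d) and premise 10, O(¬d → t), we obtain O(t).
Premise 12 is O(¬p → ¬t); contrapositively O(t → p). Since O(t) holds, K gives O(p).
Premise 2 is O(m → ¬p); contrapositively O(p → ¬m). Since O(p) holds, K gives O(¬m).
Premise 13, O(¬s → m), contraposes to O(¬m → s); with O(¬m) we get O(s).
With premise 6, O(s → v), the K-axiom yields O(v).
Premise 11, O(¬w → ¬v), contraposes to O(v → w); with O(v) we get O(w).
Premises 3, 5, 7, 8, 9 do not contribute to this derivation.
Thus O(w), which is F(¬w): ¬w is forbidden.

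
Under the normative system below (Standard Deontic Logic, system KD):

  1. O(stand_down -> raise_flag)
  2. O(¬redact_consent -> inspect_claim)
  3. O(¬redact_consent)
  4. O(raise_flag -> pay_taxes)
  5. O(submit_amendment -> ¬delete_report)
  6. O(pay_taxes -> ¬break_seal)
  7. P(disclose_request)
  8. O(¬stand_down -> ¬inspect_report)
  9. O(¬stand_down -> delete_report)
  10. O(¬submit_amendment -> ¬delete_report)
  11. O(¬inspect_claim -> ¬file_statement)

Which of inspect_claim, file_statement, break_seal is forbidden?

Premises 10 and 5 are O(¬submit_amendment -> ¬delete_report) and O(submit_amendment -> ¬delete_report); every ideal world satisfies ¬submit_amendment or submit_amendment, so in either case ¬delete_report holds — hence O(¬delete_report).
Premise 9, O(¬stand_down -> delete_report), contraposes to O(¬delete_report -> stand_down); with O(¬delete_report) we get O(stand_down).
Premise 1 is O(stand_down -> raise_flag); since O(stand_down), deontic closure gives O(raise_flag).
From O(raise_flag) and premise 4, O(raise_flag -> pay_taxes), we obtain O(pay_taxes).
From O(pay_taxes) and premise 6, O(pay_taxes -> ¬break_seal), we obtain O(¬break_seal).
So O(¬break_seal) holds, i.e. break_seal is forbidden. None of the other listed options is forbidden under the premises.

break_seal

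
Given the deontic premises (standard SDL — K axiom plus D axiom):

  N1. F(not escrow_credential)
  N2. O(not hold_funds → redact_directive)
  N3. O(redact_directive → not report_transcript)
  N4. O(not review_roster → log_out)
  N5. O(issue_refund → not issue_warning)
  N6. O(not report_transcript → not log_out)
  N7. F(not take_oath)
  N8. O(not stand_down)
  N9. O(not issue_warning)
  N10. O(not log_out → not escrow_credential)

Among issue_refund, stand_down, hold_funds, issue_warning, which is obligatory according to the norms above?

Premise 1, F(not escrow_credential), is equivalent to O(escrow_credential).
Premise 10 is O(not log_out → not escrow_credential); contrapositively O(escrow_credential → log_out). Since O(escrow_credential) holds, K gives O(log_out).
Premise 6, O(not report_transcript → not log_out), contraposes to O(log_out → report_transcript); with O(log_out) we get O(report_transcript).
Premise 3 is O(redact_directive → not report_transcript); contrapositively O(report_transcript → not redact_directive). Since O(report_transcript) holds, K gives O(not redact_directive).
Premise 2, O(not hold_funds → redact_directive), contraposes to O(not redact_directive → hold_funds); with O(not redact_directive) we get O(hold_funds).
So O(hold_funds) holds — hold_funds is obligatory. None of the other listed options is made obligatory by any chain of premises.

hold_funds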